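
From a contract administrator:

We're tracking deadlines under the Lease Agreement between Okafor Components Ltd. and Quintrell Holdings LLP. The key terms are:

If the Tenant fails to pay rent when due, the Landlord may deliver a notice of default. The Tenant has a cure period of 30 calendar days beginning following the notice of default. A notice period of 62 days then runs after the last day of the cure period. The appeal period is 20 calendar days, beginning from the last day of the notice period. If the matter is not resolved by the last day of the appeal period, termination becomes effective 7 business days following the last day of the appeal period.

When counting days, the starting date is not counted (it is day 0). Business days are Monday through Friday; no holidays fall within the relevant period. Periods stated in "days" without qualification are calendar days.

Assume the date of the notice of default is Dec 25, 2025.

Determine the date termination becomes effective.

Apr 27, 2026

The last day of the cure period: 30 calendar days after Dec 25, 2025 is Jan 24, 2026.
Adding 62 calendar days to Jan 24, 2026 gives Mar 27, 2026, which is the last day of the notice period.
Adding 20 calendar days to Mar 27, 2026 gives Apr 16, 2026, which is the last day of the appeal period.
The date termination becomes effective: 7 business days after Thursday, Apr 16, 2026, skipping weekends — Apr 17, Apr 20, Apr 21, Apr 22, Apr 23, Apr 24, Apr 27 — lands on Monday, Apr 27, 2026.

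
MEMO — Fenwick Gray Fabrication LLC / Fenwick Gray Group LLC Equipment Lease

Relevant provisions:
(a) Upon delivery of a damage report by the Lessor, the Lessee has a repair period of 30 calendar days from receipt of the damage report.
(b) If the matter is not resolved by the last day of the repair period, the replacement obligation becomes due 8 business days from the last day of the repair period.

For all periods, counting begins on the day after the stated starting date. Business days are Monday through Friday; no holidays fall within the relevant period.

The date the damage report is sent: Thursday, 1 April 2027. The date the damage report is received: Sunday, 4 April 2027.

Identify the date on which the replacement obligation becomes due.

14 May 2027

The last day of the repair period: 4 April 2027 + 30 days = 4 May 2027.
The date on which the replacement obligation becomes due: 8 business days after Tuesday, 4 May 2027, skipping weekends — May 5, May 6, May 7, May 10, May 11, May 12, May 13, May 14 — lands on Friday, 14 May 2027.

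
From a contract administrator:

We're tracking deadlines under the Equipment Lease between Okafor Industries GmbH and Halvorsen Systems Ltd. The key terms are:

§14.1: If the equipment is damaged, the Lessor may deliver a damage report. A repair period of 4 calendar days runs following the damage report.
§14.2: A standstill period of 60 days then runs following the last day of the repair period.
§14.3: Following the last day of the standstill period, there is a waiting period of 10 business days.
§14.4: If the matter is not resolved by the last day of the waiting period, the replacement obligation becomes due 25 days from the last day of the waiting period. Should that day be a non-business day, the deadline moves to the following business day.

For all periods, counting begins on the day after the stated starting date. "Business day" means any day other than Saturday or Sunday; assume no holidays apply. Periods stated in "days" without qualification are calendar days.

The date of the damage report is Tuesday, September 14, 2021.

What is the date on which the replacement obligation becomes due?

December 27, 2021

The last day of the repair period: September 14, 2021 + 4 days = September 18, 2021.
The last day of the standstill period: September 18, 2021 + 60 days = November 17, 2021.
From Wednesday, November 17, 2021, 10 business days (Nov 18, Nov 19, Nov 22, Nov 23, Nov 24, Nov 25, Nov 26, Nov 29, Nov 30, Dec 1, skipping weekends) brings us to Wednesday, December 1, 2021, which is the last day of the waiting period.
The date on which the replacement obligation becomes due: 25 calendar days after December 1, 2021 is December 26, 2021. That falls on a Sunday, so it rolls to the next business day, Monday, December 27, 2021.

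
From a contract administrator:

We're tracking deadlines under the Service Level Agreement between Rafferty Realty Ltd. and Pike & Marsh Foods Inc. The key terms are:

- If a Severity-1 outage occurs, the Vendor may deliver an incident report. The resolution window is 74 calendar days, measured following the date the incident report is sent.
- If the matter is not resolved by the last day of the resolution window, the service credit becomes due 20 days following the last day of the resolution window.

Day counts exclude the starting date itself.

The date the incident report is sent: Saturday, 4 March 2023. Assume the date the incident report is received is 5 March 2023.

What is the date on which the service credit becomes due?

The last day of the resolution window: 4 March 2023 + 74 days = 17 May 2023.
The date on which the service credit becomes due: 17 May 2023 + 20 days = 6 June 2023.

6 June 2023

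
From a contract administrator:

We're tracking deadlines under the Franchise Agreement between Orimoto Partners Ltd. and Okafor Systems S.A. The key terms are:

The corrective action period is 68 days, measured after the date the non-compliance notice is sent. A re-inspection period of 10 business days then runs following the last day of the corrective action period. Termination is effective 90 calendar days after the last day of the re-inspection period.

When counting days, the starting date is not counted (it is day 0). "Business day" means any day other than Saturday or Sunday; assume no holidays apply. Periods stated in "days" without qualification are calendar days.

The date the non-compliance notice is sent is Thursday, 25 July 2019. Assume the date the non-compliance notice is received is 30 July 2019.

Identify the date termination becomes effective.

Adding 68 calendar days to 25 July 2019 gives 1 October 2019, which is the last day of the corrective action period.
The last day of the re-inspection period: 10 business days after Tuesday, 1 October 2019, skipping weekends — Oct 2, Oct 3, Oct 4, Oct 7, Oct 8, Oct 9, Oct 10, Oct 11, Oct 14, Oct 15 — lands on Tuesday, 15 October 2019.
The date termination becomes effective: 15 October 2019 + 90 days = 13 January 2020.

13 January 2020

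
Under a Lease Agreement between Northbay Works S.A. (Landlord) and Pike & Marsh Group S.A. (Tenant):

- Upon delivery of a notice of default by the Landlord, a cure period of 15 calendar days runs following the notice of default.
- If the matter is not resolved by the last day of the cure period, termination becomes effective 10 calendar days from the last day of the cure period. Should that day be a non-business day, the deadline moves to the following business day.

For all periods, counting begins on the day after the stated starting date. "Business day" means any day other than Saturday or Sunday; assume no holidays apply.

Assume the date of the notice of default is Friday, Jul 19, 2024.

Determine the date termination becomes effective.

The last day of the cure period: Jul 19, 2024 + 15 days = Aug 3, 2024.
The date termination becomes effective: Aug 3, 2024 + 10 days = Aug 13, 2024. Aug 13, 2024 is a Tuesday, so no roll-forward applies.

Aug 13, 2024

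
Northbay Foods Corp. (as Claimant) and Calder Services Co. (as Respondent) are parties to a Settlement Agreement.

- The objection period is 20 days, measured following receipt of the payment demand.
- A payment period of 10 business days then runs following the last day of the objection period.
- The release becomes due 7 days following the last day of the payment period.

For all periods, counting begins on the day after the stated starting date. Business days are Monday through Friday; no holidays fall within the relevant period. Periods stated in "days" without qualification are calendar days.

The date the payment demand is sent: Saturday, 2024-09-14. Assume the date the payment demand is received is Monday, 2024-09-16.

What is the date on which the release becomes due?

Adding 20 calendar days to 2024-09-16 gives 2024-10-06, which is the last day of the objection period.
The last day of the payment period: counting 10 business days from Sunday, 2024-10-06 (Oct 7, Oct 8, Oct 9, Oct 10, Oct 11, Oct 14, Oct 15, Oct 16, Oct 17, Oct 18, skipping weekends) reaches Friday, 2024-10-18.
Adding 7 calendar days to 2024-10-18 gives 2024-10-25, which is the date on which the release becomes due.

2024-10-25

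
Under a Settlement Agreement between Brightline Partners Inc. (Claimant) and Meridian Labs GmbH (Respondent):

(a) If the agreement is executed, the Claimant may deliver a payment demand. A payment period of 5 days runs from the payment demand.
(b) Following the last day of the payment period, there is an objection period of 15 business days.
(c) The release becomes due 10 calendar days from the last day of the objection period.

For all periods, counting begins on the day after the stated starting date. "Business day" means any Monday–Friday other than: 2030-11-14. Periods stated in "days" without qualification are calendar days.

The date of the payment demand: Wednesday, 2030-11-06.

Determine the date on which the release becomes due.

2030-12-13

The last day of the payment period: 2030-11-06 + 5 days = 2030-11-11.
The last day of the objection period: counting 15 business days from Monday, 2030-11-11 (Nov 12, Nov 13, Nov 15, Nov 18, …, Nov 29, Dec 2, Dec 3, skipping weekends and the listed holiday on Nov 14) reaches Tuesday, 2030-12-03.
The date on which the release becomes due: 10 calendar days after 2030-12-03 is 2030-12-13.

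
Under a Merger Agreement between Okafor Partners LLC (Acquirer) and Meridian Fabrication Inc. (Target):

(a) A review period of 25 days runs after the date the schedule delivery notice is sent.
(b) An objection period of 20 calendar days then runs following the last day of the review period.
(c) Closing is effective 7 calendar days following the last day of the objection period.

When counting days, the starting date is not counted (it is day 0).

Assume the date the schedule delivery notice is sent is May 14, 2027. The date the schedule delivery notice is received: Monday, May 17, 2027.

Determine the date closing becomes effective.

Adding 25 calendar days to May 14, 2027 gives Jun 8, 2027, which is the last day of the review period.
The last day of the objection period: 20 calendar days after Jun 8, 2027 is Jun 28, 2027.
Adding 7 calendar days to Jun 28, 2027 gives Jul 5, 2027, which is the date closing becomes effective.

Jul 5, 2027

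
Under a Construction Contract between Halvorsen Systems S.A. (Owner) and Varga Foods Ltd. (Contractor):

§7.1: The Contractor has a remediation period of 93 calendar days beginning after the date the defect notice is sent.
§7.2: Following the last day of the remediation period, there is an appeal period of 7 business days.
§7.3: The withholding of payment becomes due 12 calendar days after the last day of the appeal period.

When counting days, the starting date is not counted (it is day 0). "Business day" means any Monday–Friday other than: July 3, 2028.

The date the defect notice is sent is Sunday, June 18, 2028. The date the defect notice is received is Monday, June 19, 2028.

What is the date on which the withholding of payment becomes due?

October 10, 2028

The last day of the remediation period: June 18, 2028 + 93 days = September 19, 2028.
The last day of the appeal period: 7 business days after Tuesday, September 19, 2028, skipping weekends — Sep 20, Sep 21, Sep 22, Sep 25, Sep 26, Sep 27, Sep 28 — lands on Thursday, September 28, 2028.
The date on which the withholding of payment becomes due: September 28, 2028 + 12 days = October 10, 2028.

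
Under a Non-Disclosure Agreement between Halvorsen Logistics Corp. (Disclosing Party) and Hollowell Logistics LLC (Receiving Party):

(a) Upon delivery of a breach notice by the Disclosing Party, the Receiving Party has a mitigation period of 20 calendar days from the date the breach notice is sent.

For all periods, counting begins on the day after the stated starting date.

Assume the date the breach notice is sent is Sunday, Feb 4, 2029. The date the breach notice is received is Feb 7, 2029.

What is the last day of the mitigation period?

The last day of the mitigation period: Feb 4, 2029 + 20 days = Feb 24, 2029.

Feb 24, 2029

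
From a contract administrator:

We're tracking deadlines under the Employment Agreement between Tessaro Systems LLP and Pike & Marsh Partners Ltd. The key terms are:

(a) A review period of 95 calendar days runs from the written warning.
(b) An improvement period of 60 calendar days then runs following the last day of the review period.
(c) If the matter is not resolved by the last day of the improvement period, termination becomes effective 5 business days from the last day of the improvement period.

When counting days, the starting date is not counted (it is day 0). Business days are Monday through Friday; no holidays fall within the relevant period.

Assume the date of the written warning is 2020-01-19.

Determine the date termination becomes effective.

2020-06-29

Adding 95 calendar days to 2020-01-19 gives 2020-04-23, which is the last day of the review period.
The last day of the improvement period: 60 calendar days after 2020-04-23 is 2020-06-22.
The date termination becomes effective: 5 business days after Monday, 2020-06-22, skipping weekends — Jun 23, Jun 24, Jun 25, Jun 26, Jun 29 — lands on Monday, 2020-06-29.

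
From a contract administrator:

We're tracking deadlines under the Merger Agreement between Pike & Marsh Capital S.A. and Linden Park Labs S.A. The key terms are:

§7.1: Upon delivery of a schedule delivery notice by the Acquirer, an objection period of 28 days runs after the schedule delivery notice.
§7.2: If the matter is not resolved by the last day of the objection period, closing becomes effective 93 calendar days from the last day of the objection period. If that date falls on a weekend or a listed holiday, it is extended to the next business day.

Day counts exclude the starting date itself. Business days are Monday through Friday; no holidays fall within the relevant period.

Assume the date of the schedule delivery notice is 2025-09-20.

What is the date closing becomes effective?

2026-01-19

Adding 28 calendar days to 2025-09-20 gives 2025-10-18, which is the last day of the objection period.
The date closing becomes effective: 2025-10-18 + 93 days = 2026-01-19. 2026-01-19 is a Monday, so no roll-forward applies.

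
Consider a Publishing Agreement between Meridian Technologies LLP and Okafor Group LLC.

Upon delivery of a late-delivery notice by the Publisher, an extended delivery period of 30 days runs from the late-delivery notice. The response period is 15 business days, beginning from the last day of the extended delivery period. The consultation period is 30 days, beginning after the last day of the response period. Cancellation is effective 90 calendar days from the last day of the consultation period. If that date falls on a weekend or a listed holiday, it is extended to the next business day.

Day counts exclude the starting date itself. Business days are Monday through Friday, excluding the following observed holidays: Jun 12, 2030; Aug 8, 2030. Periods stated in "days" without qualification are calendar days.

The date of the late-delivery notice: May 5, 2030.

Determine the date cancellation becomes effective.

Oct 24, 2030

Adding 30 calendar days to May 5, 2030 gives Jun 4, 2030, which is the last day of the extended delivery period.
From Tuesday, Jun 4, 2030, 15 business days (Jun 5, Jun 6, Jun 7, Jun 10, …, Jun 24, Jun 25, Jun 26, skipping weekends and the listed holiday on Jun 12) brings us to Wednesday, Jun 26, 2030, which is the last day of the response period.
Adding 30 calendar days to Jun 26, 2030 gives Jul 26, 2030, which is the last day of the consultation period.
The date cancellation becomes effective: 90 calendar days after Jul 26, 2030 is Oct 24, 2030. Oct 24, 2030 is a Thursday and is not a listed holiday, so no roll-forward applies.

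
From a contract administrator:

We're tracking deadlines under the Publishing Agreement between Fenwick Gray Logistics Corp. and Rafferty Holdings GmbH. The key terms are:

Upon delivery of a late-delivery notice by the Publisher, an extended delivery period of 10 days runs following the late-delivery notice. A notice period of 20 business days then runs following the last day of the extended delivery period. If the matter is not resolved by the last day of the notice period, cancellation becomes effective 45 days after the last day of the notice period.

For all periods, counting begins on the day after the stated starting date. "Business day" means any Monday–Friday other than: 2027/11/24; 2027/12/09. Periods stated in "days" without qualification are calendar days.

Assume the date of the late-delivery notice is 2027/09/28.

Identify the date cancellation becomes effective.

Adding 10 calendar days to 2027/09/28 gives 2027/10/08, which is the last day of the extended delivery period.
The last day of the notice period: counting 20 business days from Friday, 2027/10/08 (Oct 11, Oct 12, Oct 13, Oct 14, …, Nov 3, Nov 4, Nov 5, skipping weekends) reaches Friday, 2027/11/05.
The date cancellation becomes effective: 45 calendar days after 2027/11/05 is 2027/12/20.

2027/12/20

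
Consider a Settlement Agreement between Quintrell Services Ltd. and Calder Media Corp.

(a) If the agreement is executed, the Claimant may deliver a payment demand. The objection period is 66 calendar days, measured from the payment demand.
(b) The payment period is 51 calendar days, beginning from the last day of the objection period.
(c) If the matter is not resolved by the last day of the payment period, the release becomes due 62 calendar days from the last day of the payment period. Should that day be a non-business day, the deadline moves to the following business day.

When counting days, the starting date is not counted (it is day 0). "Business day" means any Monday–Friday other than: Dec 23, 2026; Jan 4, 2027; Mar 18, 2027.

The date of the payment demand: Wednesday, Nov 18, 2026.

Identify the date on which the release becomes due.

The last day of the objection period: 66 calendar days after Nov 18, 2026 is Jan 23, 2027.
The last day of the payment period: Jan 23, 2027 + 51 days = Mar 15, 2027.
The date on which the release becomes due: Mar 15, 2027 + 62 days = May 16, 2027. That falls on a Sunday, so it rolls to the next business day, Monday, May 17, 2027.

May 17, 2027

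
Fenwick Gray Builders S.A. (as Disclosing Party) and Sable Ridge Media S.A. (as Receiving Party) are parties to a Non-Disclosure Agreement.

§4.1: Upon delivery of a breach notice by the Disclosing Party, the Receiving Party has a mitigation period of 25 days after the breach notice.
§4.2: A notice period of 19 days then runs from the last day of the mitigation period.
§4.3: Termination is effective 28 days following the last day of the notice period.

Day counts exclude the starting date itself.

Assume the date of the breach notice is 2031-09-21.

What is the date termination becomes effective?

2031-12-02

Adding 25 calendar days to 2031-09-21 gives 2031-10-16, which is the last day of the mitigation period.
The last day of the notice period: 2031-10-16 + 19 days = 2031-11-04.
The date termination becomes effective: 2031-11-04 + 28 days = 2031-12-02.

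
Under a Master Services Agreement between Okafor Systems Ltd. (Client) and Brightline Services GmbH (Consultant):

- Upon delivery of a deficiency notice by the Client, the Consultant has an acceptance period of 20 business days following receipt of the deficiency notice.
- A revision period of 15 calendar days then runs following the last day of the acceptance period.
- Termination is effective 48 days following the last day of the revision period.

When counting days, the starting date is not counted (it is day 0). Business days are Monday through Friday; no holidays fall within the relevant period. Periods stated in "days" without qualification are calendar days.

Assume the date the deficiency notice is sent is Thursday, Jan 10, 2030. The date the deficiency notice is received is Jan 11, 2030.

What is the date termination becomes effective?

Apr 12, 2030

The last day of the acceptance period: counting 20 business days from Friday, Jan 11, 2030 (Jan 14, Jan 15, Jan 16, Jan 17, …, Feb 6, Feb 7, Feb 8, skipping weekends) reaches Friday, Feb 8, 2030.
The last day of the revision period: 15 calendar days after Feb 8, 2030 is Feb 23, 2030.
Adding 48 calendar days to Feb 23, 2030 gives Apr 12, 2030, which is the date termination becomes effective.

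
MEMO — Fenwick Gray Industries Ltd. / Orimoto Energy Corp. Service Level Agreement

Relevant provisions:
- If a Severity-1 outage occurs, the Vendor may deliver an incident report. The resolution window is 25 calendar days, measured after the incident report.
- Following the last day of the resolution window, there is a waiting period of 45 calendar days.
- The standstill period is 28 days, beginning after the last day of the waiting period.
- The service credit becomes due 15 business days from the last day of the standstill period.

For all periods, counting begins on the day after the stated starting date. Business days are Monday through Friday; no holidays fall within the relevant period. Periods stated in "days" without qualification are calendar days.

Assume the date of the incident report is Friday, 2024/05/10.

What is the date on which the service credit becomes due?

2024/09/06

The last day of the resolution window: 25 calendar days after 2024/05/10 is 2024/06/04.
The last day of the waiting period: 45 calendar days after 2024/06/04 is 2024/07/19.
The last day of the standstill period: 2024/07/19 + 28 days = 2024/08/16.
The date on which the service credit becomes due: counting 15 business days from Friday, 2024/08/16 (Aug 19, Aug 20, Aug 21, Aug 22, …, Sep 4, Sep 5, Sep 6, skipping weekends) reaches Friday, 2024/09/06.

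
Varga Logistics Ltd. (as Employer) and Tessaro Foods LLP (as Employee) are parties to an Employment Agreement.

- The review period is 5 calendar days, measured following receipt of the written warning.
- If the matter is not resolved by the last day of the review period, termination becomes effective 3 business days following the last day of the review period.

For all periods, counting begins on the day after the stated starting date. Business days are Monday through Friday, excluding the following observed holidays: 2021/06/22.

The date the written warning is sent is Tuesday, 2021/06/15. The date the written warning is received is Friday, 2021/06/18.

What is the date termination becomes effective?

Adding 5 calendar days to 2021/06/18 gives 2021/06/23, which is the last day of the review period.
The date termination becomes effective: counting 3 business days from Wednesday, 2021/06/23 (Jun 24, Jun 25, Jun 28, skipping weekends) reaches Monday, 2021/06/28.

2021/06/28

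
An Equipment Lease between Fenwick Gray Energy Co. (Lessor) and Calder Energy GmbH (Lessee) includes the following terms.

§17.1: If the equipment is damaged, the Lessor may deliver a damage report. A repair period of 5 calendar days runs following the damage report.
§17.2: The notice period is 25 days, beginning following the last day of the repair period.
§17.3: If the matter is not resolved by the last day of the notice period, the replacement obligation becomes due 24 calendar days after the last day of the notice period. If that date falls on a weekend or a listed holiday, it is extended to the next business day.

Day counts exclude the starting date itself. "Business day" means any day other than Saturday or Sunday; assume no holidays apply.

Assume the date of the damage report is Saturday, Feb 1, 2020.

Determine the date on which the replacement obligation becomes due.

Mar 26, 2020

Adding 5 calendar days to Feb 1, 2020 gives Feb 6, 2020, which is the last day of the repair period.
The last day of the notice period: 25 calendar days after Feb 6, 2020 is Mar 2, 2020.
The date on which the replacement obligation becomes due: Mar 2, 2020 + 24 days = Mar 26, 2020. Mar 26, 2020 is a Thursday, so no roll-forward applies.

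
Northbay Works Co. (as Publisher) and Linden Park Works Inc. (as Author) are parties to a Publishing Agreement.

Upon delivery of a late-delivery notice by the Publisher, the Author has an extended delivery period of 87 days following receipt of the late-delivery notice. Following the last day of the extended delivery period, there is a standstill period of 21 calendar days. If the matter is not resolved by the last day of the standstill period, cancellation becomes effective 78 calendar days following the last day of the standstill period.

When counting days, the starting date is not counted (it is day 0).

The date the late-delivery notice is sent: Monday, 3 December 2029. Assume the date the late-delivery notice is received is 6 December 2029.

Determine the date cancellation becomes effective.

Adding 87 calendar days to 6 December 2029 gives 3 March 2030, which is the last day of the extended delivery period.
The last day of the standstill period: 3 March 2030 + 21 days = 24 March 2030.
The date cancellation becomes effective: 24 March 2030 + 78 days = 10 June 2030.

10 June 2030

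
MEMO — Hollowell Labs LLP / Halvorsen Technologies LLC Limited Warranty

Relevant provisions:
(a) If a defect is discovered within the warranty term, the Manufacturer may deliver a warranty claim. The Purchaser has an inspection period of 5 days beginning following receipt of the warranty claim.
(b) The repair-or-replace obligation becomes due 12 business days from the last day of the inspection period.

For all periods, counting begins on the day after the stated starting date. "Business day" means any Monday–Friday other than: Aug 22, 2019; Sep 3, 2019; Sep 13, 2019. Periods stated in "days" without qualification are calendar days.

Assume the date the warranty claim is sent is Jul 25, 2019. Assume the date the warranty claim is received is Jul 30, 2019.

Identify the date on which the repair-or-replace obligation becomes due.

Adding 5 calendar days to Jul 30, 2019 gives Aug 4, 2019, which is the last day of the inspection period.
The date on which the repair-or-replace obligation becomes due: 12 business days after Sunday, Aug 4, 2019, skipping weekends — Aug 5, Aug 6, Aug 7, Aug 8, …, Aug 16, Aug 19, Aug 20 — lands on Tuesday, Aug 20, 2019.

Aug 20, 2019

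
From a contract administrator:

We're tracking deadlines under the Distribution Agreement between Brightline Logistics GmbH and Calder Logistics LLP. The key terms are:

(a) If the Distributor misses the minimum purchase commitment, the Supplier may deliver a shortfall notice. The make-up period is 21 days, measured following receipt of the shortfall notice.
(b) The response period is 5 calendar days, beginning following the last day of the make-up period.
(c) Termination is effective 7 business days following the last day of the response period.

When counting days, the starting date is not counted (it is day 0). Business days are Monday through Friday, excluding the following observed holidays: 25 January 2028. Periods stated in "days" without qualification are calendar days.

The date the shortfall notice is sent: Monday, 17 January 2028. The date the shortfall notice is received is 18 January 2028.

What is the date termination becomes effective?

The last day of the make-up period: 21 calendar days after 18 January 2028 is 8 February 2028.
The last day of the response period: 5 calendar days after 8 February 2028 is 13 February 2028.
The date termination becomes effective: 7 business days after Sunday, 13 February 2028, skipping weekends — Feb 14, Feb 15, Feb 16, Feb 17, Feb 18, Feb 21, Feb 22 — lands on Tuesday, 22 February 2028.

22 February 2028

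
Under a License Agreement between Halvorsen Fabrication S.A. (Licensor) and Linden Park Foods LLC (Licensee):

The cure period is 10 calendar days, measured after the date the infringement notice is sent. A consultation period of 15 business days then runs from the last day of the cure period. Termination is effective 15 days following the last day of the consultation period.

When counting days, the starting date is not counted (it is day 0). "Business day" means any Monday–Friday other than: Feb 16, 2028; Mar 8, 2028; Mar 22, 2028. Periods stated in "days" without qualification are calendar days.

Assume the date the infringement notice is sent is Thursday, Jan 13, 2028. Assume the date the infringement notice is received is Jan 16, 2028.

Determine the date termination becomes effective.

Feb 26, 2028

Adding 10 calendar days to Jan 13, 2028 gives Jan 23, 2028, which is the last day of the cure period.
From Sunday, Jan 23, 2028, 15 business days (Jan 24, Jan 25, Jan 26, Jan 27, …, Feb 9, Feb 10, Feb 11, skipping weekends) brings us to Friday, Feb 11, 2028, which is the last day of the consultation period.
Adding 15 calendar days to Feb 11, 2028 gives Feb 26, 2028, which is the date termination becomes effective.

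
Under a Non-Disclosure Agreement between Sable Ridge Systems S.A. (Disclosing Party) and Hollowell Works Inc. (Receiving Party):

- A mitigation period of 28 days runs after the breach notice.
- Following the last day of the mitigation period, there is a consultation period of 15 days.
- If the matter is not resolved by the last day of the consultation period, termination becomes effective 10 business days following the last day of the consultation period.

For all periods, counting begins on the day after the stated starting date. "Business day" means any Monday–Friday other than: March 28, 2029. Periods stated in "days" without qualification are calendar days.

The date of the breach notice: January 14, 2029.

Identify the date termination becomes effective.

Adding 28 calendar days to January 14, 2029 gives February 11, 2029, which is the last day of the mitigation period.
The last day of the consultation period: February 11, 2029 + 15 days = February 26, 2029.
The date termination becomes effective: 10 business days after Monday, February 26, 2029, skipping weekends — Feb 27, Feb 28, Mar 1, Mar 2, Mar 5, Mar 6, Mar 7, Mar 8, Mar 9, Mar 12 — lands on Monday, March 12, 2029.

March 12, 2029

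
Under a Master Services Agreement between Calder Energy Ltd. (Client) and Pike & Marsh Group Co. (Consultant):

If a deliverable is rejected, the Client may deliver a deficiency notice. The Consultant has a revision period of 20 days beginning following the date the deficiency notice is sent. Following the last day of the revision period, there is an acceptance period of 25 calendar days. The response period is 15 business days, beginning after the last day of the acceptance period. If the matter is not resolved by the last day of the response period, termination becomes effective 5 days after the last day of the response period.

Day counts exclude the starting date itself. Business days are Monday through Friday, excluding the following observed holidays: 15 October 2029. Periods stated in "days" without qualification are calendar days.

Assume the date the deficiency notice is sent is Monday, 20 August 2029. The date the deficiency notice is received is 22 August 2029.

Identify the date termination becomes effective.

31 October 2029

The last day of the revision period: 20 August 2029 + 20 days = 9 September 2029.
The last day of the acceptance period: 25 calendar days after 9 September 2029 is 4 October 2029.
From Thursday, 4 October 2029, 15 business days (Oct 5, Oct 8, Oct 9, Oct 10, …, Oct 24, Oct 25, Oct 26, skipping weekends and the listed holiday on Oct 15) brings us to Friday, 26 October 2029, which is the last day of the response period.
The date termination becomes effective: 26 October 2029 + 5 days = 31 October 2029.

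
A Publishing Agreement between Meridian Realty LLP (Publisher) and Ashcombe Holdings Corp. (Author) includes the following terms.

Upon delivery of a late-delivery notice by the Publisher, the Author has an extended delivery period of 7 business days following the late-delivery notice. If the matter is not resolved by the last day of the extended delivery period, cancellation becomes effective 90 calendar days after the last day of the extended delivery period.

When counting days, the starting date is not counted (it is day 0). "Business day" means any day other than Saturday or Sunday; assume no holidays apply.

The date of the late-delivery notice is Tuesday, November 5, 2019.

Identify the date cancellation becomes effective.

February 12, 2020

The last day of the extended delivery period: counting 7 business days from Tuesday, November 5, 2019 (Nov 6, Nov 7, Nov 8, Nov 11, Nov 12, Nov 13, Nov 14, skipping weekends) reaches Thursday, November 14, 2019.
The date cancellation becomes effective: November 14, 2019 + 90 days = February 12, 2020.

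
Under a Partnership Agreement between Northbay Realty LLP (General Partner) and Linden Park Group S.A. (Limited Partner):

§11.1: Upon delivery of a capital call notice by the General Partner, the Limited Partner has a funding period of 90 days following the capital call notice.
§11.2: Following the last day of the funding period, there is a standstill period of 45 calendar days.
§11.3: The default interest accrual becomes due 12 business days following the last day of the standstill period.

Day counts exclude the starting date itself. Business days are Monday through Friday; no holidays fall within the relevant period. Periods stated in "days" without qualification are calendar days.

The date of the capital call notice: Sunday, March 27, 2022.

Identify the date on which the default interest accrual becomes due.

Adding 90 calendar days to March 27, 2022 gives June 25, 2022, which is the last day of the funding period.
The last day of the standstill period: June 25, 2022 + 45 days = August 9, 2022.
From Tuesday, August 9, 2022, 12 business days (Aug 10, Aug 11, Aug 12, Aug 15, …, Aug 23, Aug 24, Aug 25, skipping weekends) brings us to Thursday, August 25, 2022, which is the date on which the default interest accrual becomes due.

August 25, 2022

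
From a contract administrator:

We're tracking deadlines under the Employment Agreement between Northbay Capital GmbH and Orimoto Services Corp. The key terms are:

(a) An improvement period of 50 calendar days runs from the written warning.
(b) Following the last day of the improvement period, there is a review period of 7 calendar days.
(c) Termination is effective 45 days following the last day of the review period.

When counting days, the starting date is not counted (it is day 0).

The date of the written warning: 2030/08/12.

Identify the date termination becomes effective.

2030/11/22

The last day of the improvement period: 2030/08/12 + 50 days = 2030/10/01.
The last day of the review period: 7 calendar days after 2030/10/01 is 2030/10/08.
The date termination becomes effective: 45 calendar days after 2030/10/08 is 2030/11/22.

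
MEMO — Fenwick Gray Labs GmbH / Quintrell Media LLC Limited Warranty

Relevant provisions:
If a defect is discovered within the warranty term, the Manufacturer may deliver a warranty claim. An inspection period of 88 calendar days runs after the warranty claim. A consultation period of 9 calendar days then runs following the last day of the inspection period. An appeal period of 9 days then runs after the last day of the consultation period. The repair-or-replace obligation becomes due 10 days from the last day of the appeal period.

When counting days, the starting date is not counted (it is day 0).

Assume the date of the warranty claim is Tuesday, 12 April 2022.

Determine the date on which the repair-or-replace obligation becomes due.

The last day of the inspection period: 88 calendar days after 12 April 2022 is 9 July 2022.
The last day of the consultation period: 9 calendar days after 9 July 2022 is 18 July 2022.
Adding 9 calendar days to 18 July 2022 gives 27 July 2022, which is the last day of the appeal period.
The date on which the repair-or-replace obligation becomes due: 10 calendar days after 27 July 2022 is 6 August 2022.

6 August 2022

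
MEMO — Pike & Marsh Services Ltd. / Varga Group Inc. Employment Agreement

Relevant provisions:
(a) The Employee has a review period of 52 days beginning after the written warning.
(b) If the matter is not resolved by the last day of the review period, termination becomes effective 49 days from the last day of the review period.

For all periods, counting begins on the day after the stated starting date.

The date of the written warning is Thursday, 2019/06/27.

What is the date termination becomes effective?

The last day of the review period: 52 calendar days after 2019/06/27 is 2019/08/18.
The date termination becomes effective: 49 calendar days after 2019/08/18 is 2019/10/06.

2019/10/06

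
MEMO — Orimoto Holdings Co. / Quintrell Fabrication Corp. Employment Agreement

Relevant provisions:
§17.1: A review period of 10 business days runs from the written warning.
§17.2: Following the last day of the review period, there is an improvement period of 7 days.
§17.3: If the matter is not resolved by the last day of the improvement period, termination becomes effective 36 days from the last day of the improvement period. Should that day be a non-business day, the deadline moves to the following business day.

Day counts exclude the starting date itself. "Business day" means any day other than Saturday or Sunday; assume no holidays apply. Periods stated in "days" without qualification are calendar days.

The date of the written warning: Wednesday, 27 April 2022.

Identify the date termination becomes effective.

The last day of the review period: counting 10 business days from Wednesday, 27 April 2022 (Apr 28, Apr 29, May 2, May 3, May 4, May 5, May 6, May 9, May 10, May 11, skipping weekends) reaches Wednesday, 11 May 2022.
The last day of the improvement period: 7 calendar days after 11 May 2022 is 18 May 2022.
The date termination becomes effective: 18 May 2022 + 36 days = 23 June 2022. 23 June 2022 is a Thursday, so no roll-forward applies.

23 June 2022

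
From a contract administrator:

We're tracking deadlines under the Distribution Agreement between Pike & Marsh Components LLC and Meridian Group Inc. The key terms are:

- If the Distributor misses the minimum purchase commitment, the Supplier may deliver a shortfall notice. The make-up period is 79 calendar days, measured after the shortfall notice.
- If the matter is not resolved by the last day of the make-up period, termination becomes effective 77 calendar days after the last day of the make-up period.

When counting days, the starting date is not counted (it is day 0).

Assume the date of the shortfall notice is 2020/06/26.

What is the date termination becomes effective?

The last day of the make-up period: 79 calendar days after 2020/06/26 is 2020/09/13.
The date termination becomes effective: 2020/09/13 + 77 days = 2020/11/29.

2020/11/29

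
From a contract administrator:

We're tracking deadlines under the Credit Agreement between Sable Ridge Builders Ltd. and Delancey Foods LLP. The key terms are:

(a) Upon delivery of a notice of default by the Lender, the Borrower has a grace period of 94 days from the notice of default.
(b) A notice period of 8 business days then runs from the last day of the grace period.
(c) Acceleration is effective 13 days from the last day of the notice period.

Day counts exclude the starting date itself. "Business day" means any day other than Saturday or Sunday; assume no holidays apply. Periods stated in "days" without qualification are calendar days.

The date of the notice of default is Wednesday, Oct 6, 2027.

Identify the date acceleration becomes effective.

Feb 1, 2028

The last day of the grace period: 94 calendar days after Oct 6, 2027 is Jan 8, 2028.
The last day of the notice period: counting 8 business days from Saturday, Jan 8, 2028 (Jan 10, Jan 11, Jan 12, Jan 13, Jan 14, Jan 17, Jan 18, Jan 19, skipping weekends) reaches Wednesday, Jan 19, 2028.
The date acceleration becomes effective: 13 calendar days after Jan 19, 2028 is Feb 1, 2028.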